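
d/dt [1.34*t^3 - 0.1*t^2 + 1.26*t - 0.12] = 4.02*t^2 - 0.2*t + 1.26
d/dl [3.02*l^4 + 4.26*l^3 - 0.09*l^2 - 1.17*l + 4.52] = 12.08*l^3 + 12.78*l^2 - 0.18*l - 1.17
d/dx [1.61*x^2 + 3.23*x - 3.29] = 3.22*x + 3.23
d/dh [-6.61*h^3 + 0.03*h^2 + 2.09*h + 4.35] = -19.83*h^2 + 0.06*h + 2.09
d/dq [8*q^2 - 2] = 16*q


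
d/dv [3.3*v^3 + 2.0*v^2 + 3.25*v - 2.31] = 9.9*v^2 + 4.0*v + 3.25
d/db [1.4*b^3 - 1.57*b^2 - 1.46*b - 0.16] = 4.2*b^2 - 3.14*b - 1.46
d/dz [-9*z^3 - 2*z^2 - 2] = z*(-27*z - 4)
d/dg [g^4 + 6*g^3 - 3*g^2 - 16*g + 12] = 4*g^3 + 18*g^2 - 6*g - 16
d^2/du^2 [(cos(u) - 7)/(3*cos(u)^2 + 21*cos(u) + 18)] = (-9*(1 - cos(2*u))^2*cos(u) + 35*(1 - cos(2*u))^2 - 2083*cos(u) + 490*cos(2*u) + 177*cos(3*u) + 2*cos(5*u) - 2394)/(12*(cos(u) + 1)^3*(cos(u) + 6)^3)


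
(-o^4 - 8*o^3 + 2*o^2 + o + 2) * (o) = -o^5 - 8*o^4 + 2*o^3 + o^2 + 2*o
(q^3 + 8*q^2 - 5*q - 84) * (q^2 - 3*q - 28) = q^5 + 5*q^4 - 57*q^3 - 293*q^2 + 392*q + 2352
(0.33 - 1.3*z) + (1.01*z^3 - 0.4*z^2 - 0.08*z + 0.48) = 1.01*z^3 - 0.4*z^2 - 1.38*z + 0.81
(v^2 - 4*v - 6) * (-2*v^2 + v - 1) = -2*v^4 + 9*v^3 + 7*v^2 - 2*v + 6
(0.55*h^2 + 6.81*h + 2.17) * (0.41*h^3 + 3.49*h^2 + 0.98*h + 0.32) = 0.2255*h^5 + 4.7116*h^4 + 25.1956*h^3 + 14.4231*h^2 + 4.3058*h + 0.6944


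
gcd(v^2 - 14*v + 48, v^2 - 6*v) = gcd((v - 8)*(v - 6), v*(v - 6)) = v - 6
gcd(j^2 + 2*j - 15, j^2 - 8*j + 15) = j - 3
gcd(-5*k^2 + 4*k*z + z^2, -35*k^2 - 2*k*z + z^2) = 5*k + z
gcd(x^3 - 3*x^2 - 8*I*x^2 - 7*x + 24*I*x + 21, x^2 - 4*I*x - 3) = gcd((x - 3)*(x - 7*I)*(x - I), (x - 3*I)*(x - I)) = x - I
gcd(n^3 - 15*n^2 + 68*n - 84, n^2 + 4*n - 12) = n - 2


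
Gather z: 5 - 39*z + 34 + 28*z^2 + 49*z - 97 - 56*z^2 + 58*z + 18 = -28*z^2 + 68*z - 40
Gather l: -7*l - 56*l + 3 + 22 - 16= 9 - 63*l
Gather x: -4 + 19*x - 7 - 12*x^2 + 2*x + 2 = -12*x^2 + 21*x - 9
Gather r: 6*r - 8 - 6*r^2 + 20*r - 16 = -6*r^2 + 26*r - 24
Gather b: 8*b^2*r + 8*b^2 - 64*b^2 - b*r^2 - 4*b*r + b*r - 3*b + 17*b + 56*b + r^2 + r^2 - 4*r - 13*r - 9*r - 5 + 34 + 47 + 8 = b^2*(8*r - 56) + b*(-r^2 - 3*r + 70) + 2*r^2 - 26*r + 84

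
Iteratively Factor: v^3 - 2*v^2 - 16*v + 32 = (v - 4)*(v^2 + 2*v - 8) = (v - 4)*(v - 2)*(v + 4)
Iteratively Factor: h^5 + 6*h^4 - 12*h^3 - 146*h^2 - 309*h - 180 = (h + 1)*(h^4 + 5*h^3 - 17*h^2 - 129*h - 180) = (h + 1)*(h + 3)*(h^3 + 2*h^2 - 23*h - 60) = (h + 1)*(h + 3)*(h + 4)*(h^2 - 2*h - 15) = (h + 1)*(h + 3)^2*(h + 4)*(h - 5)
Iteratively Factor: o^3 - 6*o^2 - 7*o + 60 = (o + 3)*(o^2 - 9*o + 20) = (o - 4)*(o + 3)*(o - 5)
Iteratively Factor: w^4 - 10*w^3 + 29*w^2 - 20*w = (w - 1)*(w^3 - 9*w^2 + 20*w) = (w - 5)*(w - 1)*(w^2 - 4*w) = (w - 5)*(w - 4)*(w - 1)*(w)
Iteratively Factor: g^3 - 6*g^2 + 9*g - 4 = (g - 4)*(g^2 - 2*g + 1) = (g - 4)*(g - 1)*(g - 1)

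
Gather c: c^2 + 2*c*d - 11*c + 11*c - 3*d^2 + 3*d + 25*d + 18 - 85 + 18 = c^2 + 2*c*d - 3*d^2 + 28*d - 49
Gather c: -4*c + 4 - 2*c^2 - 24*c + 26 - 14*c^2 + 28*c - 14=16 - 16*c^2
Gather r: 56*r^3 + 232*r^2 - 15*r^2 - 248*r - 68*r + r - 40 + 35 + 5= 56*r^3 + 217*r^2 - 315*r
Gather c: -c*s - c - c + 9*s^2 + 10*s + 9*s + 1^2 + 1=c*(-s - 2) + 9*s^2 + 19*s + 2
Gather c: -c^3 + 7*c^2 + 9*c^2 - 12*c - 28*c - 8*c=-c^3 + 16*c^2 - 48*c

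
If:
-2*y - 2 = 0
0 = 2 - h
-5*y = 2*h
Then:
No Solution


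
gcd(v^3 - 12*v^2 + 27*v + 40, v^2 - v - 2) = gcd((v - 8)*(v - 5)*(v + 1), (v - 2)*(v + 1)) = v + 1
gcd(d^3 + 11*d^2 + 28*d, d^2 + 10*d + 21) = d + 7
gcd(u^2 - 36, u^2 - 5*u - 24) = 1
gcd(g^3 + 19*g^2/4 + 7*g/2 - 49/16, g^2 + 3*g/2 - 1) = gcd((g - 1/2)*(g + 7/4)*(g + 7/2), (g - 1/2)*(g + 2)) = g - 1/2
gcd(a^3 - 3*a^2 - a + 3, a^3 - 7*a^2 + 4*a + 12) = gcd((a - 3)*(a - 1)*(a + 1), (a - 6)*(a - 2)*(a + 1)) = a + 1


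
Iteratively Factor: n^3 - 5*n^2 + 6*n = (n - 3)*(n^2 - 2*n) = n*(n - 3)*(n - 2)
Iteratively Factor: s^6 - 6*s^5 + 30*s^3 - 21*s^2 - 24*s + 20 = (s + 1)*(s^5 - 7*s^4 + 7*s^3 + 23*s^2 - 44*s + 20) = (s - 1)*(s + 1)*(s^4 - 6*s^3 + s^2 + 24*s - 20) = (s - 1)^2*(s + 1)*(s^3 - 5*s^2 - 4*s + 20) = (s - 5)*(s - 1)^2*(s + 1)*(s^2 - 4) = (s - 5)*(s - 1)^2*(s + 1)*(s + 2)*(s - 2)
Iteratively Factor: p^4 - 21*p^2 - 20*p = (p + 4)*(p^3 - 4*p^2 - 5*p) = (p + 1)*(p + 4)*(p^2 - 5*p) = p*(p + 1)*(p + 4)*(p - 5)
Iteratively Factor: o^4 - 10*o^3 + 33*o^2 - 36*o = (o)*(o^3 - 10*o^2 + 33*o - 36) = o*(o - 4)*(o^2 - 6*o + 9) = o*(o - 4)*(o - 3)*(o - 3)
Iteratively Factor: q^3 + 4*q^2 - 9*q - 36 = (q + 3)*(q^2 + q - 12) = (q + 3)*(q + 4)*(q - 3)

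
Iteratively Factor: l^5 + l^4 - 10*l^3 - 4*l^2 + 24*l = (l)*(l^4 + l^3 - 10*l^2 - 4*l + 24) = l*(l - 2)*(l^3 + 3*l^2 - 4*l - 12) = l*(l - 2)*(l + 2)*(l^2 + l - 6) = l*(l - 2)^2*(l + 2)*(l + 3)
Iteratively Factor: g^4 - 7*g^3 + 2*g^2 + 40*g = (g - 5)*(g^3 - 2*g^2 - 8*g) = (g - 5)*(g - 4)*(g^2 + 2*g) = (g - 5)*(g - 4)*(g + 2)*(g)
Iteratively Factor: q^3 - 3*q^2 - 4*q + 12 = (q - 3)*(q^2 - 4) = (q - 3)*(q + 2)*(q - 2)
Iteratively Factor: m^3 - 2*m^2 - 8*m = (m)*(m^2 - 2*m - 8) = m*(m - 4)*(m + 2)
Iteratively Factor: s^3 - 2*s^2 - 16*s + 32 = (s + 4)*(s^2 - 6*s + 8) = (s - 2)*(s + 4)*(s - 4)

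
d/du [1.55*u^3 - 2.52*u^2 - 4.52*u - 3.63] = 4.65*u^2 - 5.04*u - 4.52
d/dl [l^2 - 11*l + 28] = 2*l - 11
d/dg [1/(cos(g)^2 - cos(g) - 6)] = (2*cos(g) - 1)*sin(g)/(sin(g)^2 + cos(g) + 5)^2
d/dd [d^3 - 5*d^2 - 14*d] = 3*d^2 - 10*d - 14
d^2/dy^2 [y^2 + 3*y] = 2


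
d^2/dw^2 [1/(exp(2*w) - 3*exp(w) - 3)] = ((3 - 4*exp(w))*(-exp(2*w) + 3*exp(w) + 3) - 2*(2*exp(w) - 3)^2*exp(w))*exp(w)/(-exp(2*w) + 3*exp(w) + 3)^3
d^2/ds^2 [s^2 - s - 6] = 2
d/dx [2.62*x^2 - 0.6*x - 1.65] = 5.24*x - 0.6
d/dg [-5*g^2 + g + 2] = 1 - 10*g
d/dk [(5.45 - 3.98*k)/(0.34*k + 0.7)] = (-1.57726*k - 3.2473)/(0.34*k + 0.7)^3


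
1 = 1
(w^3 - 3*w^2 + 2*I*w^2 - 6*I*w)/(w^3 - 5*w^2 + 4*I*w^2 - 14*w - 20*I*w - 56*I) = w*(w^2 + w*(-3 + 2*I) - 6*I)/(w^3 + w^2*(-5 + 4*I) - 2*w*(7 + 10*I) - 56*I)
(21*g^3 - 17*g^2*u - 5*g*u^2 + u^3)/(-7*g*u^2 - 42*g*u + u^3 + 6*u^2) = (-3*g^2 + 2*g*u + u^2)/(u*(u + 6))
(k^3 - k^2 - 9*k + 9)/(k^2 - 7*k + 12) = (k^2 + 2*k - 3)/(k - 4)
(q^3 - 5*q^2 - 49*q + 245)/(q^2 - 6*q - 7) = (q^2 + 2*q - 35)/(q + 1)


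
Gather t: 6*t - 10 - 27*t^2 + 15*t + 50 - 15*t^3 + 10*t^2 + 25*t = -15*t^3 - 17*t^2 + 46*t + 40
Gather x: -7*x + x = -6*x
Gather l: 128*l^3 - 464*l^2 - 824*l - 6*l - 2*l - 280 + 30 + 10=128*l^3 - 464*l^2 - 832*l - 240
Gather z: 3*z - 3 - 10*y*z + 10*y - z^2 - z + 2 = 10*y - z^2 + z*(2 - 10*y) - 1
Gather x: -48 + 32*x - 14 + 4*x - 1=36*x - 63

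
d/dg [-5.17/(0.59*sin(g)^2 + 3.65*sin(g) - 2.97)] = (6.1006*sin(g) + 18.8705)*cos(g)/(0.59*sin(g)^2 + 3.65*sin(g) - 2.97)^2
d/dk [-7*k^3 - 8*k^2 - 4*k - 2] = -21*k^2 - 16*k - 4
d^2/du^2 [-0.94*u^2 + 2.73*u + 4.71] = -1.88000000000000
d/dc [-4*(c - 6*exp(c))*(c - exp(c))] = 28*c*exp(c) - 8*c - 48*exp(2*c) + 28*exp(c)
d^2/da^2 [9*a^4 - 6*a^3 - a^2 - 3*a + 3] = 108*a^2 - 36*a - 2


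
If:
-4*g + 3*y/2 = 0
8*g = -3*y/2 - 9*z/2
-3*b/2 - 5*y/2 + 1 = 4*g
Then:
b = 8*z/3 + 2/3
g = -3*z/8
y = -z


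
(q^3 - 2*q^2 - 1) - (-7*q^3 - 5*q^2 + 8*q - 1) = 8*q^3 + 3*q^2 - 8*q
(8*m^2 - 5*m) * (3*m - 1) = 24*m^3 - 23*m^2 + 5*m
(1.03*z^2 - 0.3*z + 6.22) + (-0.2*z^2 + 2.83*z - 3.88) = 0.83*z^2 + 2.53*z + 2.34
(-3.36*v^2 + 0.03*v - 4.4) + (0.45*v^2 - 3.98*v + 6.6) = -2.91*v^2 - 3.95*v + 2.2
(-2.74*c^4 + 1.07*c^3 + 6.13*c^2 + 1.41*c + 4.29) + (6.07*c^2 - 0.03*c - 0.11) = -2.74*c^4 + 1.07*c^3 + 12.2*c^2 + 1.38*c + 4.18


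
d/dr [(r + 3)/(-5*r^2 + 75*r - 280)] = (-r^2 + 15*r + (r + 3)*(2*r - 15) - 56)/(5*(r^2 - 15*r + 56)^2)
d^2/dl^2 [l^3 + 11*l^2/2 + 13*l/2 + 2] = 6*l + 11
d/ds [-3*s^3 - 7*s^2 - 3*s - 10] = -9*s^2 - 14*s - 3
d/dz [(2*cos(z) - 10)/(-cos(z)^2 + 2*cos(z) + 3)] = 2*(sin(z)^2 + 10*cos(z) - 14)*sin(z)/(sin(z)^2 + 2*cos(z) + 2)^2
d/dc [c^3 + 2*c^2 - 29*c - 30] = 3*c^2 + 4*c - 29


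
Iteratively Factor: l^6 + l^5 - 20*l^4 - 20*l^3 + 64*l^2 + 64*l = (l - 2)*(l^5 + 3*l^4 - 14*l^3 - 48*l^2 - 32*l) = (l - 4)*(l - 2)*(l^4 + 7*l^3 + 14*l^2 + 8*l) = (l - 4)*(l - 2)*(l + 4)*(l^3 + 3*l^2 + 2*l) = (l - 4)*(l - 2)*(l + 2)*(l + 4)*(l^2 + l) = l*(l - 4)*(l - 2)*(l + 2)*(l + 4)*(l + 1)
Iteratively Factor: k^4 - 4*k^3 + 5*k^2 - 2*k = (k - 2)*(k^3 - 2*k^2 + k) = k*(k - 2)*(k^2 - 2*k + 1) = k*(k - 2)*(k - 1)*(k - 1)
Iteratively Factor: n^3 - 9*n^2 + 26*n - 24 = (n - 4)*(n^2 - 5*n + 6) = (n - 4)*(n - 2)*(n - 3)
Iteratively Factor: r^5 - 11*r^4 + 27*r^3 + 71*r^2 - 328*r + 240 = (r - 4)*(r^4 - 7*r^3 - r^2 + 67*r - 60) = (r - 5)*(r - 4)*(r^3 - 2*r^2 - 11*r + 12) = (r - 5)*(r - 4)*(r - 1)*(r^2 - r - 12) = (r - 5)*(r - 4)*(r - 1)*(r + 3)*(r - 4)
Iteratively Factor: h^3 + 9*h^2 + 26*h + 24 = (h + 2)*(h^2 + 7*h + 12) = (h + 2)*(h + 3)*(h + 4)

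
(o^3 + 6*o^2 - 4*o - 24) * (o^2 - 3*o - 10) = o^5 + 3*o^4 - 32*o^3 - 72*o^2 + 112*o + 240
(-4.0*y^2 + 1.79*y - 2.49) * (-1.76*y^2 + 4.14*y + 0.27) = 7.04*y^4 - 19.7104*y^3 + 10.713*y^2 - 9.8253*y - 0.6723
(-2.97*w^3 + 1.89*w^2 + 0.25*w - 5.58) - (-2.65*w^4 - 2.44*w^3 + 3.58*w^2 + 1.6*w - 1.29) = 2.65*w^4 - 0.53*w^3 - 1.69*w^2 - 1.35*w - 4.29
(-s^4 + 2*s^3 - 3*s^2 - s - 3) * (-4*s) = 4*s^5 - 8*s^4 + 12*s^3 + 4*s^2 + 12*s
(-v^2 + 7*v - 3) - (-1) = -v^2 + 7*v - 2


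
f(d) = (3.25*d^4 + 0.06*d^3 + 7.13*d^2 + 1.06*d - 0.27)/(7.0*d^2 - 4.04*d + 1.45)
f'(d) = (4.04 - 14.0*d)*(3.25*d^4 + 0.06*d^3 + 7.13*d^2 + 1.06*d - 0.27)/(7.0*d^2 - 4.04*d + 1.45)^2 + (13.0*d^3 + 0.18*d^2 + 14.26*d + 1.06)/(7.0*d^2 - 4.04*d + 1.45) = (45.5*d^5 - 38.97*d^4 + 18.3652*d^3 - 35.9642*d^2 + 24.457*d + 0.4462)/(49.0*d^4 - 56.56*d^3 + 36.6216*d^2 - 11.716*d + 2.1025)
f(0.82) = 2.42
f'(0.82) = 0.70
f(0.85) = 2.45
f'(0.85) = 0.67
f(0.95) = 2.51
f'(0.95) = 0.68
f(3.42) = 7.68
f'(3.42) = 3.39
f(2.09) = 4.06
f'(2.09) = 2.04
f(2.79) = 5.74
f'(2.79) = 2.77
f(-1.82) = 1.77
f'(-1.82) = -1.57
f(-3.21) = 4.77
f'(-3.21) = -2.76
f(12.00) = 71.32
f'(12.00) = 11.41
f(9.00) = 41.26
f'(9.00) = 8.62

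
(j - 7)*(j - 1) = j^2 - 8*j + 7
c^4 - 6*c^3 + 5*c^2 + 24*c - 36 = (c - 3)^2*(c - 2)*(c + 2)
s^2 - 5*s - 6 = (s - 6)*(s + 1)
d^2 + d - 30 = (d - 5)*(d + 6)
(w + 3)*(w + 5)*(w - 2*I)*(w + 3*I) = w^4 + 8*w^3 + I*w^3 + 21*w^2 + 8*I*w^2 + 48*w + 15*I*w + 90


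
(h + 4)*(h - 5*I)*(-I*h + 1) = -I*h^3 - 4*h^2 - 4*I*h^2 - 16*h - 5*I*h - 20*I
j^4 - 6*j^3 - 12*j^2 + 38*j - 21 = (j - 7)*(j - 1)^2*(j + 3)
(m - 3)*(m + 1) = m^2 - 2*m - 3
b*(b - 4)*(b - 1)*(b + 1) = b^4 - 4*b^3 - b^2 + 4*b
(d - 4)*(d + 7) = d^2 + 3*d - 28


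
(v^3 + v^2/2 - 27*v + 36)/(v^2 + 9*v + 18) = (v^2 - 11*v/2 + 6)/(v + 3)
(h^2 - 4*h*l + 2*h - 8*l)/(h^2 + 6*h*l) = (h^2 - 4*h*l + 2*h - 8*l)/(h*(h + 6*l))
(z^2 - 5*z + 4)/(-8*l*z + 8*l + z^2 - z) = (z - 4)/(-8*l + z)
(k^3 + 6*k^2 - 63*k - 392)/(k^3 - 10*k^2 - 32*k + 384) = (k^2 + 14*k + 49)/(k^2 - 2*k - 48)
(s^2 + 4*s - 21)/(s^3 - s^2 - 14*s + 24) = (s + 7)/(s^2 + 2*s - 8)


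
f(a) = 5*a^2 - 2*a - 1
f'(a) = 10*a - 2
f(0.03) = -1.06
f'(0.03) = -1.70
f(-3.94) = 84.50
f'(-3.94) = -41.40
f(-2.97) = 49.04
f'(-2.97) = -31.70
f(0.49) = -0.78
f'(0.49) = 2.90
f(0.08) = -1.13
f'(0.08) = -1.20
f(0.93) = 1.46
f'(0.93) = 7.30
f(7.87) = 292.94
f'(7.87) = 76.70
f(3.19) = 43.50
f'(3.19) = 29.90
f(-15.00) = 1154.00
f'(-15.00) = -152.00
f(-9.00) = 422.00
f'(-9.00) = -92.00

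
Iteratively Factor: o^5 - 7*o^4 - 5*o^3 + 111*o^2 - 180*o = (o - 3)*(o^4 - 4*o^3 - 17*o^2 + 60*o) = (o - 5)*(o - 3)*(o^3 + o^2 - 12*o) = (o - 5)*(o - 3)^2*(o^2 + 4*o) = o*(o - 5)*(o - 3)^2*(o + 4)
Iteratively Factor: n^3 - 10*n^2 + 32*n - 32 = (n - 4)*(n^2 - 6*n + 8) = (n - 4)^2*(n - 2)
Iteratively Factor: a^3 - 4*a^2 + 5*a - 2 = (a - 2)*(a^2 - 2*a + 1) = (a - 2)*(a - 1)*(a - 1)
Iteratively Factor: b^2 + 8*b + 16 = (b + 4)*(b + 4)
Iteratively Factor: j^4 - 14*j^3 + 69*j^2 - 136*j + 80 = (j - 4)*(j^3 - 10*j^2 + 29*j - 20) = (j - 5)*(j - 4)*(j^2 - 5*j + 4) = (j - 5)*(j - 4)^2*(j - 1)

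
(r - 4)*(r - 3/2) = r^2 - 11*r/2 + 6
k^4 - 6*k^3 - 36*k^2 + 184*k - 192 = (k - 8)*(k - 2)^2*(k + 6)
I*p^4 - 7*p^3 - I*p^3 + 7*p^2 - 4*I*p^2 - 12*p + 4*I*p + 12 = (p - I)*(p + 2*I)*(p + 6*I)*(I*p - I)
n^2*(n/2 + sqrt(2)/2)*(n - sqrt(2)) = n^4/2 - n^2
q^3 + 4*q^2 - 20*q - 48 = (q - 4)*(q + 2)*(q + 6)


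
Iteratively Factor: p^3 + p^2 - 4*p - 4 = (p + 1)*(p^2 - 4) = (p - 2)*(p + 1)*(p + 2)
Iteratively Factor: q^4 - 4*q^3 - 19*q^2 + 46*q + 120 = (q + 3)*(q^3 - 7*q^2 + 2*q + 40) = (q + 2)*(q + 3)*(q^2 - 9*q + 20) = (q - 5)*(q + 2)*(q + 3)*(q - 4)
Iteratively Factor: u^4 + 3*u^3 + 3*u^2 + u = (u + 1)*(u^3 + 2*u^2 + u) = u*(u + 1)*(u^2 + 2*u + 1) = u*(u + 1)^2*(u + 1)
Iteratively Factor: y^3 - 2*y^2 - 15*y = (y + 3)*(y^2 - 5*y) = y*(y + 3)*(y - 5)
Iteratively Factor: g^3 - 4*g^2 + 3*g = (g)*(g^2 - 4*g + 3) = g*(g - 1)*(g - 3)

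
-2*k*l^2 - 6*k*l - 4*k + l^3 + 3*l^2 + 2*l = (-2*k + l)*(l + 1)*(l + 2)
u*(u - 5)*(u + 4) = u^3 - u^2 - 20*u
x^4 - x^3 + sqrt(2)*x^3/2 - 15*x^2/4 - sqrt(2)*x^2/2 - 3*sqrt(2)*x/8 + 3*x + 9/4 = (x - 3/2)*(x + 1/2)*(x - sqrt(2))*(x + 3*sqrt(2)/2)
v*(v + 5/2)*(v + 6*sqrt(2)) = v^3 + 5*v^2/2 + 6*sqrt(2)*v^2 + 15*sqrt(2)*v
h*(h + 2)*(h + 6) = h^3 + 8*h^2 + 12*h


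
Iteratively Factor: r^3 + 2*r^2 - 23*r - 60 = (r + 3)*(r^2 - r - 20) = (r - 5)*(r + 3)*(r + 4)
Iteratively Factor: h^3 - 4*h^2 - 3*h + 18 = (h - 3)*(h^2 - h - 6) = (h - 3)*(h + 2)*(h - 3)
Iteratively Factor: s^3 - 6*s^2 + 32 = (s + 2)*(s^2 - 8*s + 16) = (s - 4)*(s + 2)*(s - 4)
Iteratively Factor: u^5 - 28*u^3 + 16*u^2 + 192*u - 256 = (u - 4)*(u^4 + 4*u^3 - 12*u^2 - 32*u + 64) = (u - 4)*(u + 4)*(u^3 - 12*u + 16) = (u - 4)*(u - 2)*(u + 4)*(u^2 + 2*u - 8) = (u - 4)*(u - 2)^2*(u + 4)*(u + 4)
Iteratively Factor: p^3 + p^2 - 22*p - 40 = (p - 5)*(p^2 + 6*p + 8) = (p - 5)*(p + 2)*(p + 4)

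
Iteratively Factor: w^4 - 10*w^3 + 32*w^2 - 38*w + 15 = (w - 1)*(w^3 - 9*w^2 + 23*w - 15) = (w - 1)^2*(w^2 - 8*w + 15) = (w - 3)*(w - 1)^2*(w - 5)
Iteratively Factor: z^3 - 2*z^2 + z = (z)*(z^2 - 2*z + 1) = z*(z - 1)*(z - 1)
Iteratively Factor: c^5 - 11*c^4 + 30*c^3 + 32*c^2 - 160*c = (c)*(c^4 - 11*c^3 + 30*c^2 + 32*c - 160) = c*(c - 4)*(c^3 - 7*c^2 + 2*c + 40) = c*(c - 4)*(c + 2)*(c^2 - 9*c + 20) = c*(c - 5)*(c - 4)*(c + 2)*(c - 4)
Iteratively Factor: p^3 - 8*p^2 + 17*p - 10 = (p - 2)*(p^2 - 6*p + 5) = (p - 5)*(p - 2)*(p - 1)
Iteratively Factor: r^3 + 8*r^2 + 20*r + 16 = (r + 4)*(r^2 + 4*r + 4) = (r + 2)*(r + 4)*(r + 2)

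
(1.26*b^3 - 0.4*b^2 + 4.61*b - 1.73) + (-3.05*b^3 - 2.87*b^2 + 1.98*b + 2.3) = -1.79*b^3 - 3.27*b^2 + 6.59*b + 0.57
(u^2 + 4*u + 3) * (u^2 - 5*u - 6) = u^4 - u^3 - 23*u^2 - 39*u - 18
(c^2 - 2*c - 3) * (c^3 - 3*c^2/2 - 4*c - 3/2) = c^5 - 7*c^4/2 - 4*c^3 + 11*c^2 + 15*c + 9/2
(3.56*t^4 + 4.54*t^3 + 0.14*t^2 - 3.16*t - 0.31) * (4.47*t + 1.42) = 15.9132*t^5 + 25.349*t^4 + 7.0726*t^3 - 13.9264*t^2 - 5.8729*t - 0.4402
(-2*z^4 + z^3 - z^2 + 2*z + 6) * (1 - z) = 2*z^5 - 3*z^4 + 2*z^3 - 3*z^2 - 4*z + 6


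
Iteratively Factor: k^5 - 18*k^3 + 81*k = (k)*(k^4 - 18*k^2 + 81) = k*(k - 3)*(k^3 + 3*k^2 - 9*k - 27) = k*(k - 3)*(k + 3)*(k^2 - 9) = k*(k - 3)^2*(k + 3)*(k + 3)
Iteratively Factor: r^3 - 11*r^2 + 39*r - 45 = (r - 3)*(r^2 - 8*r + 15) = (r - 5)*(r - 3)*(r - 3)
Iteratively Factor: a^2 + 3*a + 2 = (a + 2)*(a + 1)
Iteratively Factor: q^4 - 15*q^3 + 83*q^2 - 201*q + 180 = (q - 5)*(q^3 - 10*q^2 + 33*q - 36) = (q - 5)*(q - 3)*(q^2 - 7*q + 12) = (q - 5)*(q - 3)^2*(q - 4)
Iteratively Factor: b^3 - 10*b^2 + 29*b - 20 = (b - 5)*(b^2 - 5*b + 4) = (b - 5)*(b - 4)*(b - 1)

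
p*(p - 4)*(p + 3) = p^3 - p^2 - 12*p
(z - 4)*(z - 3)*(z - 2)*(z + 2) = z^4 - 7*z^3 + 8*z^2 + 28*z - 48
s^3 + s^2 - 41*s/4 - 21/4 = (s - 3)*(s + 1/2)*(s + 7/2)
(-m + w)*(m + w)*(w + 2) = -m^2*w - 2*m^2 + w^3 + 2*w^2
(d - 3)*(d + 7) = d^2 + 4*d - 21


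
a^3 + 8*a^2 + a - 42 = (a - 2)*(a + 3)*(a + 7)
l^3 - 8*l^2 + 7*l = l*(l - 7)*(l - 1)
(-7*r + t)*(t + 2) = -7*r*t - 14*r + t^2 + 2*t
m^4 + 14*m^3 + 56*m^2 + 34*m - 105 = (m - 1)*(m + 3)*(m + 5)*(m + 7)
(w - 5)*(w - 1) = w^2 - 6*w + 5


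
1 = 1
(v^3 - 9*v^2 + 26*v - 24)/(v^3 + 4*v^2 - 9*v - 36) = (v^2 - 6*v + 8)/(v^2 + 7*v + 12)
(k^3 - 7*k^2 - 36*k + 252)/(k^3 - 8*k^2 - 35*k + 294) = (k - 6)/(k - 7)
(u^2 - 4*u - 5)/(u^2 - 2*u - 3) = (u - 5)/(u - 3)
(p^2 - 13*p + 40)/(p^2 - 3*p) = (p^2 - 13*p + 40)/(p*(p - 3))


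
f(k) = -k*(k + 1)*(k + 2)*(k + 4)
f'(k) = -k*(k + 1)*(k + 2) - k*(k + 1)*(k + 4) - k*(k + 2)*(k + 4) - (k + 1)*(k + 2)*(k + 4) = -4*k^3 - 21*k^2 - 28*k - 8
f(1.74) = -102.35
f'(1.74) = -141.37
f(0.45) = -7.11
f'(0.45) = -25.22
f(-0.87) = 0.40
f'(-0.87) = 3.10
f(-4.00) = 0.00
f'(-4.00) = 24.00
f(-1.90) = -0.36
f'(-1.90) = -3.17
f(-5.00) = -60.00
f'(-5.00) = 107.00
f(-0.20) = 1.09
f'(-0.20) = -3.21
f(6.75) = -4920.64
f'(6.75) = -2384.00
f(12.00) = -34944.00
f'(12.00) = -10280.00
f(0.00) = 0.00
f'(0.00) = -8.00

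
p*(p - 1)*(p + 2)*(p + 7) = p^4 + 8*p^3 + 5*p^2 - 14*p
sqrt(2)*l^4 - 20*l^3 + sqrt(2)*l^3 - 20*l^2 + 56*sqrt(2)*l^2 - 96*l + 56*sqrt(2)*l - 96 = (l - 6*sqrt(2))*(l - 2*sqrt(2))^2*(sqrt(2)*l + sqrt(2))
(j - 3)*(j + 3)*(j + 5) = j^3 + 5*j^2 - 9*j - 45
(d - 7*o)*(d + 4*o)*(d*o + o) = d^3*o - 3*d^2*o^2 + d^2*o - 28*d*o^3 - 3*d*o^2 - 28*o^3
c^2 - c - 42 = (c - 7)*(c + 6)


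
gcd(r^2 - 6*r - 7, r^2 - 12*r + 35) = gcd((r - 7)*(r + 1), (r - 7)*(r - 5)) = r - 7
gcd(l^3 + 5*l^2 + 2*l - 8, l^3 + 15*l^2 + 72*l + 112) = l + 4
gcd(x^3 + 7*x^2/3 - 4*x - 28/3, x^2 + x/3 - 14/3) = x^2 + x/3 - 14/3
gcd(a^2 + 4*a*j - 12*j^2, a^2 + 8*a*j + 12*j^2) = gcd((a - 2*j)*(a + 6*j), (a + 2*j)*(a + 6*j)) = a + 6*j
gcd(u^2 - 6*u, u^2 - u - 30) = u - 6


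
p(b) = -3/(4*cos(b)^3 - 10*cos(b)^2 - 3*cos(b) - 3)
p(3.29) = 0.22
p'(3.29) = 0.07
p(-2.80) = 0.24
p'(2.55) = -0.39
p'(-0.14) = -0.03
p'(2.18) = -1.08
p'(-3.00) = 0.06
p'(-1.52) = -1.18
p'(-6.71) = -0.12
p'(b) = -3*(12*sin(b)*cos(b)^2 - 20*sin(b)*cos(b) - 3*sin(b))/(4*cos(b)^3 - 10*cos(b)^2 - 3*cos(b) - 3)^2 = 3*(10*sin(2*b) - 3*sin(3*b))/(-5*cos(2*b) + cos(3*b) - 8)^2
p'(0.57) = 0.18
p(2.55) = 0.31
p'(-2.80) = 0.17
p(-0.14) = 0.25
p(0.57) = 0.29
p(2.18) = 0.57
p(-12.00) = 0.29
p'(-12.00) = 0.17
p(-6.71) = 0.27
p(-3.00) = 0.22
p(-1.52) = 0.94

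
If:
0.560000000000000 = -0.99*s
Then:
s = -0.57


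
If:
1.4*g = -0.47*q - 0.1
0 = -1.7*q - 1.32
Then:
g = 0.19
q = -0.78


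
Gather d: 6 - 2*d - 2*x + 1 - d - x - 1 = -3*d - 3*x + 6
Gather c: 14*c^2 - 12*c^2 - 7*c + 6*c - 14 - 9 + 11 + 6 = 2*c^2 - c - 6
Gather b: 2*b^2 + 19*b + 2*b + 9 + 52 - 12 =2*b^2 + 21*b + 49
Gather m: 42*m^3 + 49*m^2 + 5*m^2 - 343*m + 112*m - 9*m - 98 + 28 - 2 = 42*m^3 + 54*m^2 - 240*m - 72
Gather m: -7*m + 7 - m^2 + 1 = -m^2 - 7*m + 8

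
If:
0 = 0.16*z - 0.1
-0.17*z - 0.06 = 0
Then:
No Solution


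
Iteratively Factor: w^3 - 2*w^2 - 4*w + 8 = (w - 2)*(w^2 - 4) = (w - 2)^2*(w + 2)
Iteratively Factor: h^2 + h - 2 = (h + 2)*(h - 1)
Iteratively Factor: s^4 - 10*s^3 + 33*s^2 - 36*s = (s - 3)*(s^3 - 7*s^2 + 12*s) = (s - 4)*(s - 3)*(s^2 - 3*s) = (s - 4)*(s - 3)^2*(s)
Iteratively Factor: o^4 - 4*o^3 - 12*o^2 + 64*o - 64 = (o + 4)*(o^3 - 8*o^2 + 20*o - 16) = (o - 2)*(o + 4)*(o^2 - 6*o + 8) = (o - 2)^2*(o + 4)*(o - 4)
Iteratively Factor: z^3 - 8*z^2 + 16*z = (z - 4)*(z^2 - 4*z) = z*(z - 4)*(z - 4)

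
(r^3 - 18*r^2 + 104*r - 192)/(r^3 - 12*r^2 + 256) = (r^2 - 10*r + 24)/(r^2 - 4*r - 32)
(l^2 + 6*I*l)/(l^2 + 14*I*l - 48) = l/(l + 8*I)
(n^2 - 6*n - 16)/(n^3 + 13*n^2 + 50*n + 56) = (n - 8)/(n^2 + 11*n + 28)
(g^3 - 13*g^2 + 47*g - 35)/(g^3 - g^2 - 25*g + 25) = (g - 7)/(g + 5)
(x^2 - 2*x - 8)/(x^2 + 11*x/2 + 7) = 2*(x - 4)/(2*x + 7)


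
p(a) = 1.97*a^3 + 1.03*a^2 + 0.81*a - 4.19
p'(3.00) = 60.18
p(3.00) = 60.70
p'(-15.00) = 1299.66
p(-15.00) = -6433.34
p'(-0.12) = 0.65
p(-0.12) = -4.28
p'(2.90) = 56.49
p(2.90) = 54.87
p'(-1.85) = 17.23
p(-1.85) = -14.64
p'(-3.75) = 76.19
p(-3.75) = -96.63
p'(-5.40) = 162.02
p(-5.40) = -288.73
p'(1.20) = 11.79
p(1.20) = 1.67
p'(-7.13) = 286.57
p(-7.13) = -671.66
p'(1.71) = 21.61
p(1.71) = 10.06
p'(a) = 5.91*a^2 + 2.06*a + 0.81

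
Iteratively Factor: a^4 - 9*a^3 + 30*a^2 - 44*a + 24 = (a - 2)*(a^3 - 7*a^2 + 16*a - 12) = (a - 2)^2*(a^2 - 5*a + 6) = (a - 2)^3*(a - 3)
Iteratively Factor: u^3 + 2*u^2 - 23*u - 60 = (u - 5)*(u^2 + 7*u + 12) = (u - 5)*(u + 4)*(u + 3)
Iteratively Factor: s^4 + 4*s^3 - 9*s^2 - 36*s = (s - 3)*(s^3 + 7*s^2 + 12*s) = s*(s - 3)*(s^2 + 7*s + 12) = s*(s - 3)*(s + 4)*(s + 3)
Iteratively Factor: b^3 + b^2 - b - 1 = (b + 1)*(b^2 - 1) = (b - 1)*(b + 1)*(b + 1)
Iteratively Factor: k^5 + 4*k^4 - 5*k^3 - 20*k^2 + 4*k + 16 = (k - 1)*(k^4 + 5*k^3 - 20*k - 16) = (k - 2)*(k - 1)*(k^3 + 7*k^2 + 14*k + 8) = (k - 2)*(k - 1)*(k + 4)*(k^2 + 3*k + 2) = (k - 2)*(k - 1)*(k + 2)*(k + 4)*(k + 1)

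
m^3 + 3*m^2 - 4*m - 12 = (m - 2)*(m + 2)*(m + 3)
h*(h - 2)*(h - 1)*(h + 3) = h^4 - 7*h^2 + 6*h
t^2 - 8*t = t*(t - 8)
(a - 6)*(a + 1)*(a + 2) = a^3 - 3*a^2 - 16*a - 12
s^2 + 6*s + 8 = (s + 2)*(s + 4)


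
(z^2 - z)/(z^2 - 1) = z/(z + 1)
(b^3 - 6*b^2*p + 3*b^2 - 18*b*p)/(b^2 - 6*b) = (b^2 - 6*b*p + 3*b - 18*p)/(b - 6)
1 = 1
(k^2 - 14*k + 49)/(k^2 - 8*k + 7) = (k - 7)/(k - 1)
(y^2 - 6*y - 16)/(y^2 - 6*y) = (y^2 - 6*y - 16)/(y*(y - 6))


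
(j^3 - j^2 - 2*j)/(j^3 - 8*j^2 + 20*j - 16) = j*(j + 1)/(j^2 - 6*j + 8)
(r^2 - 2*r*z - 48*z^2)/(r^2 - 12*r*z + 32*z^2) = (-r - 6*z)/(-r + 4*z)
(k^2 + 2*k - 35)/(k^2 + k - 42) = (k - 5)/(k - 6)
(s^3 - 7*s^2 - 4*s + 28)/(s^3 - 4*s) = (s - 7)/s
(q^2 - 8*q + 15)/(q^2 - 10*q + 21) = (q - 5)/(q - 7)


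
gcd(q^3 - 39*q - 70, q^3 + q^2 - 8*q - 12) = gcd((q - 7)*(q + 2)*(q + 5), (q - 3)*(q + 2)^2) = q + 2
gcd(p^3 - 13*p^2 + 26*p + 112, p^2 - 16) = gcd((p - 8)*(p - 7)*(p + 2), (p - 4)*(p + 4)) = 1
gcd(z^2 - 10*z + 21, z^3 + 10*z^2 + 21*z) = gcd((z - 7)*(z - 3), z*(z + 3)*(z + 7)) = 1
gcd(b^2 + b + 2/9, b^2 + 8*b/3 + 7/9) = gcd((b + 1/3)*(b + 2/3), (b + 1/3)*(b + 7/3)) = b + 1/3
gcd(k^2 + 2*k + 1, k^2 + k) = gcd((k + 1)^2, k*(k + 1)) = k + 1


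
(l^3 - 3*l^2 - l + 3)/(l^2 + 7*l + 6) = (l^2 - 4*l + 3)/(l + 6)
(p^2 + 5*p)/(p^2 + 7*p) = (p + 5)/(p + 7)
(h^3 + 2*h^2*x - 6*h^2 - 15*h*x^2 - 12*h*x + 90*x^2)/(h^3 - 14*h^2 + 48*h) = (h^2 + 2*h*x - 15*x^2)/(h*(h - 8))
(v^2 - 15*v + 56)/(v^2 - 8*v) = (v - 7)/v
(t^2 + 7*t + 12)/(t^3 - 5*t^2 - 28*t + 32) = (t + 3)/(t^2 - 9*t + 8)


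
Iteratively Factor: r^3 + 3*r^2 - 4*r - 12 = (r + 3)*(r^2 - 4) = (r + 2)*(r + 3)*(r - 2)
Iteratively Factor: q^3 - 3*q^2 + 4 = (q + 1)*(q^2 - 4*q + 4) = (q - 2)*(q + 1)*(q - 2)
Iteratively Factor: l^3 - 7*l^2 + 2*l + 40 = (l - 4)*(l^2 - 3*l - 10) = (l - 4)*(l + 2)*(l - 5)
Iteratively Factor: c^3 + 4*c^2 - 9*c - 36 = (c + 3)*(c^2 + c - 12) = (c - 3)*(c + 3)*(c + 4)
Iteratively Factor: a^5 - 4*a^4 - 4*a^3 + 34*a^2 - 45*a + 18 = (a - 3)*(a^4 - a^3 - 7*a^2 + 13*a - 6) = (a - 3)*(a - 1)*(a^3 - 7*a + 6) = (a - 3)*(a - 1)^2*(a^2 + a - 6) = (a - 3)*(a - 1)^2*(a + 3)*(a - 2)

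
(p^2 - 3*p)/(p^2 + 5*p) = (p - 3)/(p + 5)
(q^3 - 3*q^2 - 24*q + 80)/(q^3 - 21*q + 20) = (q - 4)/(q - 1)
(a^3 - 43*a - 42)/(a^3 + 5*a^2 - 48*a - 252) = (a + 1)/(a + 6)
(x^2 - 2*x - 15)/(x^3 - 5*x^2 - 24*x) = (x - 5)/(x*(x - 8))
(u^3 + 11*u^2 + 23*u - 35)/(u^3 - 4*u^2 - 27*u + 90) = (u^2 + 6*u - 7)/(u^2 - 9*u + 18)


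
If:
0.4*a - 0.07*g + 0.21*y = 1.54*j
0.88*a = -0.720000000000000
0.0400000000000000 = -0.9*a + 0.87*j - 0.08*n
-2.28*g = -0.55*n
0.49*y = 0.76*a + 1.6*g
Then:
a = -0.82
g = -22.28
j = -9.29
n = -92.35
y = -74.01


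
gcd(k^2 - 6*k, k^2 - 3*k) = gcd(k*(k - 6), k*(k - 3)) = k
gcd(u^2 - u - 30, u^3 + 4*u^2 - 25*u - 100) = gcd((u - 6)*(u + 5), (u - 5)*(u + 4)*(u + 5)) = u + 5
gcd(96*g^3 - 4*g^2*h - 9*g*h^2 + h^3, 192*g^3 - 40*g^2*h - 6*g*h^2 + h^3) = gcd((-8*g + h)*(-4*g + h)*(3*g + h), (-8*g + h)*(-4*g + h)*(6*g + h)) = 32*g^2 - 12*g*h + h^2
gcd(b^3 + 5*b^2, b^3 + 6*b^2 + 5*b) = b^2 + 5*b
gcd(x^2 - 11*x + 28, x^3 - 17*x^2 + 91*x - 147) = x - 7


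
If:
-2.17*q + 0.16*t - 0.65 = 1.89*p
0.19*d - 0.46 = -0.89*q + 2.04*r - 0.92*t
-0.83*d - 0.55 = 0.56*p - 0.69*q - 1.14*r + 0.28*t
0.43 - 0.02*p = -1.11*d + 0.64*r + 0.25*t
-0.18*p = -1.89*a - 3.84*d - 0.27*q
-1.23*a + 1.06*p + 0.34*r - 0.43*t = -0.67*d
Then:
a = -0.68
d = 0.29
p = -0.56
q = 0.30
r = 0.60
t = 1.49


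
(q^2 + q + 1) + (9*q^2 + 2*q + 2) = 10*q^2 + 3*q + 3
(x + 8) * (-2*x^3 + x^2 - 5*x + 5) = -2*x^4 - 15*x^3 + 3*x^2 - 35*x + 40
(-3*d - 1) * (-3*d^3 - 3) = 9*d^4 + 3*d^3 + 9*d + 3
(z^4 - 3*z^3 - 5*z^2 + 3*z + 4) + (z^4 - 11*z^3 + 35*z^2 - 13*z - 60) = 2*z^4 - 14*z^3 + 30*z^2 - 10*z - 56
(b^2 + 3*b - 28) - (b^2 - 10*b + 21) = 13*b - 49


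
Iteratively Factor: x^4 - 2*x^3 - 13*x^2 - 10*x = (x)*(x^3 - 2*x^2 - 13*x - 10) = x*(x - 5)*(x^2 + 3*x + 2) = x*(x - 5)*(x + 2)*(x + 1)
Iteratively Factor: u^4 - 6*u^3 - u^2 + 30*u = (u + 2)*(u^3 - 8*u^2 + 15*u) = u*(u + 2)*(u^2 - 8*u + 15) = u*(u - 3)*(u + 2)*(u - 5)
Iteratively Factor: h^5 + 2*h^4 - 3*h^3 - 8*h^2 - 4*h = (h + 1)*(h^4 + h^3 - 4*h^2 - 4*h) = h*(h + 1)*(h^3 + h^2 - 4*h - 4) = h*(h + 1)^2*(h^2 - 4) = h*(h - 2)*(h + 1)^2*(h + 2)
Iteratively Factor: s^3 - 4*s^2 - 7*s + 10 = (s - 1)*(s^2 - 3*s - 10) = (s - 5)*(s - 1)*(s + 2)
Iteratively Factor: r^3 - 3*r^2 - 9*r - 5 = (r + 1)*(r^2 - 4*r - 5) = (r + 1)^2*(r - 5)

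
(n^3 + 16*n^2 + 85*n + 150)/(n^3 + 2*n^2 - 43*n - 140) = (n^2 + 11*n + 30)/(n^2 - 3*n - 28)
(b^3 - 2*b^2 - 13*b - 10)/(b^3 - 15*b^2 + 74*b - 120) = (b^2 + 3*b + 2)/(b^2 - 10*b + 24)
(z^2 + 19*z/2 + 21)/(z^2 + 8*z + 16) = (z^2 + 19*z/2 + 21)/(z^2 + 8*z + 16)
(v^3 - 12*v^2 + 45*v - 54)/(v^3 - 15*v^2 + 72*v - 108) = (v - 3)/(v - 6)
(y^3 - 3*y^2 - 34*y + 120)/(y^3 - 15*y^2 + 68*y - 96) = (y^2 + y - 30)/(y^2 - 11*y + 24)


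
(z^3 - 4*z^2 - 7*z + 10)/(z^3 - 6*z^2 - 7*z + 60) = (z^2 + z - 2)/(z^2 - z - 12)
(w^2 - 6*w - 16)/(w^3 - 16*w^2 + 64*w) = (w + 2)/(w*(w - 8))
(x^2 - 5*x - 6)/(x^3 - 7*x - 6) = (x - 6)/(x^2 - x - 6)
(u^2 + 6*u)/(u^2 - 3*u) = (u + 6)/(u - 3)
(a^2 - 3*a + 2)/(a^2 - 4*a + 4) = (a - 1)/(a - 2)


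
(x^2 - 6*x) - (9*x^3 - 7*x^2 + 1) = -9*x^3 + 8*x^2 - 6*x - 1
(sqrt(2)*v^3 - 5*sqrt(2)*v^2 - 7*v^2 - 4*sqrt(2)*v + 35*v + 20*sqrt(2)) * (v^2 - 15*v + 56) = sqrt(2)*v^5 - 20*sqrt(2)*v^4 - 7*v^4 + 140*v^3 + 127*sqrt(2)*v^3 - 917*v^2 - 200*sqrt(2)*v^2 - 524*sqrt(2)*v + 1960*v + 1120*sqrt(2)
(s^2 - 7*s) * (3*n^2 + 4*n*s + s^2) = 3*n^2*s^2 - 21*n^2*s + 4*n*s^3 - 28*n*s^2 + s^4 - 7*s^3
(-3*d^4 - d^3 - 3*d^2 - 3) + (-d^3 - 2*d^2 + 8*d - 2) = -3*d^4 - 2*d^3 - 5*d^2 + 8*d - 5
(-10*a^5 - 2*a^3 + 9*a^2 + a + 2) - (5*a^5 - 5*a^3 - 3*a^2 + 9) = -15*a^5 + 3*a^3 + 12*a^2 + a - 7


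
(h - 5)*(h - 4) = h^2 - 9*h + 20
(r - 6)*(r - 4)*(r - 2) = r^3 - 12*r^2 + 44*r - 48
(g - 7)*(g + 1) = g^2 - 6*g - 7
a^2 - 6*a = a*(a - 6)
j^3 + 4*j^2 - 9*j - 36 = (j - 3)*(j + 3)*(j + 4)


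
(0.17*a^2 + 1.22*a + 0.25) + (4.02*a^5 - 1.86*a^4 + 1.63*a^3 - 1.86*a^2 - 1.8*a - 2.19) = 4.02*a^5 - 1.86*a^4 + 1.63*a^3 - 1.69*a^2 - 0.58*a - 1.94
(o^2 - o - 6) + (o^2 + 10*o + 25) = 2*o^2 + 9*o + 19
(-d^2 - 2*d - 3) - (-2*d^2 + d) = d^2 - 3*d - 3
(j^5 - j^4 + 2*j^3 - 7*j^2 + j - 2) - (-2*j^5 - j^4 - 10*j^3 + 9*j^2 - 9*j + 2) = 3*j^5 + 12*j^3 - 16*j^2 + 10*j - 4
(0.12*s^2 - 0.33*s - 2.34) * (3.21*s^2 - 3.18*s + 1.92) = 0.3852*s^4 - 1.4409*s^3 - 6.2316*s^2 + 6.8076*s - 4.4928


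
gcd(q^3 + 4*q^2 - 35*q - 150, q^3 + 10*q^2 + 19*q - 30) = q + 5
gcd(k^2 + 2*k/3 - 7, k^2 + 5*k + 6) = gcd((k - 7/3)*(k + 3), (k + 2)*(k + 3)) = k + 3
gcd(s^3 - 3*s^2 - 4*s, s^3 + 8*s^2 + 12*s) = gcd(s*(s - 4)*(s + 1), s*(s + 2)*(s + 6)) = s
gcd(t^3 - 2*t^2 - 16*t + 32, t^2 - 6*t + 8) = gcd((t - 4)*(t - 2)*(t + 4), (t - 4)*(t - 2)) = t^2 - 6*t + 8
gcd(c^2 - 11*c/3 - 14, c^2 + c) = 1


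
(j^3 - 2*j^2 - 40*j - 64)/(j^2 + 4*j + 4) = (j^2 - 4*j - 32)/(j + 2)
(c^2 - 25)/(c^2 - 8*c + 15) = (c + 5)/(c - 3)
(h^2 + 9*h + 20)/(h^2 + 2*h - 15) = (h + 4)/(h - 3)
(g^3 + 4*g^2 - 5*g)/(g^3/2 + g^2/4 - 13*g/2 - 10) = 4*g*(g^2 + 4*g - 5)/(2*g^3 + g^2 - 26*g - 40)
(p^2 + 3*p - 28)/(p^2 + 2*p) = (p^2 + 3*p - 28)/(p*(p + 2))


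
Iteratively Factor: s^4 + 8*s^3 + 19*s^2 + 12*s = (s + 1)*(s^3 + 7*s^2 + 12*s) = s*(s + 1)*(s^2 + 7*s + 12) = s*(s + 1)*(s + 3)*(s + 4)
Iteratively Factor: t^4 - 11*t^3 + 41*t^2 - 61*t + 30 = (t - 1)*(t^3 - 10*t^2 + 31*t - 30) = (t - 3)*(t - 1)*(t^2 - 7*t + 10) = (t - 3)*(t - 2)*(t - 1)*(t - 5)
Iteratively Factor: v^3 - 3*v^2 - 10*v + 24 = (v + 3)*(v^2 - 6*v + 8) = (v - 4)*(v + 3)*(v - 2)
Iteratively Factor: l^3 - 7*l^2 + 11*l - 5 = (l - 1)*(l^2 - 6*l + 5) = (l - 5)*(l - 1)*(l - 1)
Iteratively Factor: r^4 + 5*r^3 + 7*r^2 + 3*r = (r + 1)*(r^3 + 4*r^2 + 3*r) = (r + 1)*(r + 3)*(r^2 + r) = (r + 1)^2*(r + 3)*(r)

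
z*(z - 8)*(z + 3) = z^3 - 5*z^2 - 24*z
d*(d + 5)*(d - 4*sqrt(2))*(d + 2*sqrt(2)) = d^4 - 2*sqrt(2)*d^3 + 5*d^3 - 16*d^2 - 10*sqrt(2)*d^2 - 80*d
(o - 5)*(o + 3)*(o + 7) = o^3 + 5*o^2 - 29*o - 105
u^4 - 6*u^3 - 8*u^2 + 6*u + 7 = (u - 7)*(u - 1)*(u + 1)^2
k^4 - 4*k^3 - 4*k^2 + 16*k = k*(k - 4)*(k - 2)*(k + 2)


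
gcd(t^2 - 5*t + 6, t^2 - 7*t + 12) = t - 3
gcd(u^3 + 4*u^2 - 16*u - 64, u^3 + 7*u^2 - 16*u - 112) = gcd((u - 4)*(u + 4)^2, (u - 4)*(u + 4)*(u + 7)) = u^2 - 16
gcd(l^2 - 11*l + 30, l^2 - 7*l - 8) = 1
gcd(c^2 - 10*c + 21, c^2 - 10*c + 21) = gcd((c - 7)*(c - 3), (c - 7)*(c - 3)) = c^2 - 10*c + 21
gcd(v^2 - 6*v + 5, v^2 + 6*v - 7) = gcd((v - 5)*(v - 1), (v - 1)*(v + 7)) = v - 1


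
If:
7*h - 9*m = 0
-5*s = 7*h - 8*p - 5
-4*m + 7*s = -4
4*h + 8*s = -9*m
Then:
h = 288/917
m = 32/131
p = -4549/7336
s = -396/917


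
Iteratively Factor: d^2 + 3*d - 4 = (d - 1)*(d + 4)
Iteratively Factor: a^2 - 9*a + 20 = (a - 5)*(a - 4)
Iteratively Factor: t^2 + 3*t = (t)*(t + 3)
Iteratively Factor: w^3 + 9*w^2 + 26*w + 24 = (w + 2)*(w^2 + 7*w + 12) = (w + 2)*(w + 4)*(w + 3)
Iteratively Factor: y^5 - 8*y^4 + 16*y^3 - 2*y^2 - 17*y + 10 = (y + 1)*(y^4 - 9*y^3 + 25*y^2 - 27*y + 10) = (y - 5)*(y + 1)*(y^3 - 4*y^2 + 5*y - 2) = (y - 5)*(y - 1)*(y + 1)*(y^2 - 3*y + 2) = (y - 5)*(y - 1)^2*(y + 1)*(y - 2)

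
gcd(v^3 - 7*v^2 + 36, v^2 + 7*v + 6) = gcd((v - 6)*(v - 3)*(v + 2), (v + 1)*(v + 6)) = 1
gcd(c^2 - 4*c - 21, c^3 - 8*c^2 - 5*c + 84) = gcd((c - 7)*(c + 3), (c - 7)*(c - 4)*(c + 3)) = c^2 - 4*c - 21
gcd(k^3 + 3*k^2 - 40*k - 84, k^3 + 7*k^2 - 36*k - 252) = k^2 + k - 42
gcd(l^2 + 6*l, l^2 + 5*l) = l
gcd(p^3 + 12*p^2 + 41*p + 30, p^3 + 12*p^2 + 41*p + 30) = p^3 + 12*p^2 + 41*p + 30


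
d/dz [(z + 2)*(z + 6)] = 2*z + 8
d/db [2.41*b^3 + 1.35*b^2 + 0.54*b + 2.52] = 7.23*b^2 + 2.7*b + 0.54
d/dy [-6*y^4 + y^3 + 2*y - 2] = -24*y^3 + 3*y^2 + 2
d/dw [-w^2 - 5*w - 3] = -2*w - 5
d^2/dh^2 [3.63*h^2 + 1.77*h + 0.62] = 7.26000000000000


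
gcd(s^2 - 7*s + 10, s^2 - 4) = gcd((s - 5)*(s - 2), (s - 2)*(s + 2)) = s - 2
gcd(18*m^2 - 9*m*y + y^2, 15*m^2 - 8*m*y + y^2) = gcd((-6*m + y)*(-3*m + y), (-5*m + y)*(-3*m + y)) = -3*m + y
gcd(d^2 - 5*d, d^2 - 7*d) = d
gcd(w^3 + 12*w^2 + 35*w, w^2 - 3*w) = w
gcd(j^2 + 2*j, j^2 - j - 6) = j + 2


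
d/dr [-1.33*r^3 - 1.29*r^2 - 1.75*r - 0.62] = -3.99*r^2 - 2.58*r - 1.75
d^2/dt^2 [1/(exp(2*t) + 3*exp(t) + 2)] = (2*(2*exp(t) + 3)^2*exp(t) - (4*exp(t) + 3)*(exp(2*t) + 3*exp(t) + 2))*exp(t)/(exp(2*t) + 3*exp(t) + 2)^3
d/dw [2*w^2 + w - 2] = 4*w + 1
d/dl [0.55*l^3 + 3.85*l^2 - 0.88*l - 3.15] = 1.65*l^2 + 7.7*l - 0.88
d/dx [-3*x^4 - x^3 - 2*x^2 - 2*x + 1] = -12*x^3 - 3*x^2 - 4*x - 2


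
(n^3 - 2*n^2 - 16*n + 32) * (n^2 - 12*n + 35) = n^5 - 14*n^4 + 43*n^3 + 154*n^2 - 944*n + 1120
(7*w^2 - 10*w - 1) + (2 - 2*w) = 7*w^2 - 12*w + 1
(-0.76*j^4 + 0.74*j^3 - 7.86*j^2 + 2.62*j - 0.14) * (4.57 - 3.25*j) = 2.47*j^5 - 5.8782*j^4 + 28.9268*j^3 - 44.4352*j^2 + 12.4284*j - 0.6398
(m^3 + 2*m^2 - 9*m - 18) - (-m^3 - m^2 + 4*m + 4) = 2*m^3 + 3*m^2 - 13*m - 22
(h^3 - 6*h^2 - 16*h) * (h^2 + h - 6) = h^5 - 5*h^4 - 28*h^3 + 20*h^2 + 96*h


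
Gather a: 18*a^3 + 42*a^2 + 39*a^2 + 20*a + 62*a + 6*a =18*a^3 + 81*a^2 + 88*a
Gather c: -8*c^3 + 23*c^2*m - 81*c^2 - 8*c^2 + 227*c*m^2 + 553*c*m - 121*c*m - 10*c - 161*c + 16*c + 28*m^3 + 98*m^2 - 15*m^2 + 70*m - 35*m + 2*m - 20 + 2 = -8*c^3 + c^2*(23*m - 89) + c*(227*m^2 + 432*m - 155) + 28*m^3 + 83*m^2 + 37*m - 18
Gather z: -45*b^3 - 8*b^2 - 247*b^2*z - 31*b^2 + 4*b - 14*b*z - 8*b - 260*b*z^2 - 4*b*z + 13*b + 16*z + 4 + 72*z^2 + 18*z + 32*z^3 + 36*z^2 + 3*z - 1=-45*b^3 - 39*b^2 + 9*b + 32*z^3 + z^2*(108 - 260*b) + z*(-247*b^2 - 18*b + 37) + 3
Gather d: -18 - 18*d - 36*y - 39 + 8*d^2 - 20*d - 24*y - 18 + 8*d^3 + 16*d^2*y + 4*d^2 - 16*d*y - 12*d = 8*d^3 + d^2*(16*y + 12) + d*(-16*y - 50) - 60*y - 75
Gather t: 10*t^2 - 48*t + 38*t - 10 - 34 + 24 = 10*t^2 - 10*t - 20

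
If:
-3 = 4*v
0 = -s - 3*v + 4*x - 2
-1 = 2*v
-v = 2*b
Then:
No Solution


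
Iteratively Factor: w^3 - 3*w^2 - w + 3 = (w + 1)*(w^2 - 4*w + 3) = (w - 1)*(w + 1)*(w - 3)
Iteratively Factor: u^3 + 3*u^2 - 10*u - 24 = (u + 4)*(u^2 - u - 6) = (u - 3)*(u + 4)*(u + 2)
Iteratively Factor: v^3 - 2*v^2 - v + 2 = (v - 1)*(v^2 - v - 2) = (v - 2)*(v - 1)*(v + 1)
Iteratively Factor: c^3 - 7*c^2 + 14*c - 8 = (c - 1)*(c^2 - 6*c + 8) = (c - 4)*(c - 1)*(c - 2)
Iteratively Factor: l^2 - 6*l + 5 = (l - 1)*(l - 5)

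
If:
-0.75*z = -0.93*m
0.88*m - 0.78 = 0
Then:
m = 0.89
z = 1.10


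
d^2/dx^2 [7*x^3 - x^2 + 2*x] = 42*x - 2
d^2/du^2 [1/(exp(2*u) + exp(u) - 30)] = (2*(2*exp(u) + 1)^2*exp(u) - (4*exp(u) + 1)*(exp(2*u) + exp(u) - 30))*exp(u)/(exp(2*u) + exp(u) - 30)^3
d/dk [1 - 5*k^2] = -10*k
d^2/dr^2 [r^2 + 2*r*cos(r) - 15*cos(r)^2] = -2*r*cos(r) - 60*sin(r)^2 - 4*sin(r) + 32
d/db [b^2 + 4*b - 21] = 2*b + 4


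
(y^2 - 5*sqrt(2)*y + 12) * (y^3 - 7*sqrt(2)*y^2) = y^5 - 12*sqrt(2)*y^4 + 82*y^3 - 84*sqrt(2)*y^2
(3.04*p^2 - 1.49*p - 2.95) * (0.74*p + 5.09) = 2.2496*p^3 + 14.371*p^2 - 9.7671*p - 15.0155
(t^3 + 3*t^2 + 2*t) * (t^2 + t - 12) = t^5 + 4*t^4 - 7*t^3 - 34*t^2 - 24*t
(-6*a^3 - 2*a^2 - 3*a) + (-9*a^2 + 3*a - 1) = -6*a^3 - 11*a^2 - 1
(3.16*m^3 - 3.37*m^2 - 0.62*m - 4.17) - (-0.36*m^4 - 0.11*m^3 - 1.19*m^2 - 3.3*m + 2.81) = 0.36*m^4 + 3.27*m^3 - 2.18*m^2 + 2.68*m - 6.98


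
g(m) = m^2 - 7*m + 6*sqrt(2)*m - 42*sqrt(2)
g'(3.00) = 7.49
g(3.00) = -45.94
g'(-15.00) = -28.51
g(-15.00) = 143.32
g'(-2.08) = -2.67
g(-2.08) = -58.16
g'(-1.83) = -2.17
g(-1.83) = -58.77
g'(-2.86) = -4.23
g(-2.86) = -55.47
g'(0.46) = 2.41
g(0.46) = -58.50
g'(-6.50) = -11.51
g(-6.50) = -26.80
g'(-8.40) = -15.31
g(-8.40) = -1.31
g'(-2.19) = -2.89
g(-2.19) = -57.85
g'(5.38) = 12.25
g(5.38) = -22.46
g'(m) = 2*m - 7 + 6*sqrt(2)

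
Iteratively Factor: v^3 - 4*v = (v - 2)*(v^2 + 2*v) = v*(v - 2)*(v + 2)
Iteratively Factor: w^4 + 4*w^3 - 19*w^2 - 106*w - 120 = (w + 4)*(w^3 - 19*w - 30) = (w + 3)*(w + 4)*(w^2 - 3*w - 10) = (w + 2)*(w + 3)*(w + 4)*(w - 5)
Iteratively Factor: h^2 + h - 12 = (h + 4)*(h - 3)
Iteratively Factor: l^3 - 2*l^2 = (l)*(l^2 - 2*l) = l^2*(l - 2)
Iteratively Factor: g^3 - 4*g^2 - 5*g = (g)*(g^2 - 4*g - 5) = g*(g + 1)*(g - 5)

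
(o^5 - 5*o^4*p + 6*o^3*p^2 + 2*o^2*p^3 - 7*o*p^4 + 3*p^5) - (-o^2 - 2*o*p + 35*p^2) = o^5 - 5*o^4*p + 6*o^3*p^2 + 2*o^2*p^3 + o^2 - 7*o*p^4 + 2*o*p + 3*p^5 - 35*p^2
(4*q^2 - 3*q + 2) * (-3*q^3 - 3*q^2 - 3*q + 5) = -12*q^5 - 3*q^4 - 9*q^3 + 23*q^2 - 21*q + 10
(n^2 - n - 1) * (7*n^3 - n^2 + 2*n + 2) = 7*n^5 - 8*n^4 - 4*n^3 + n^2 - 4*n - 2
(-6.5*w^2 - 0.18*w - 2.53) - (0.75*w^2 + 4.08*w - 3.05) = -7.25*w^2 - 4.26*w + 0.52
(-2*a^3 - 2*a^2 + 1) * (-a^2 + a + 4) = 2*a^5 - 10*a^3 - 9*a^2 + a + 4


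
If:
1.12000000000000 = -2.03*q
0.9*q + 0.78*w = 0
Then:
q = -0.55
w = 0.64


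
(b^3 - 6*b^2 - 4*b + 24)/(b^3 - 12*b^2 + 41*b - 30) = (b^2 - 4)/(b^2 - 6*b + 5)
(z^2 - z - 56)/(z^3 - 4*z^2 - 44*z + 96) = (z + 7)/(z^2 + 4*z - 12)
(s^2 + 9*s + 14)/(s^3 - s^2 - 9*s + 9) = (s^2 + 9*s + 14)/(s^3 - s^2 - 9*s + 9)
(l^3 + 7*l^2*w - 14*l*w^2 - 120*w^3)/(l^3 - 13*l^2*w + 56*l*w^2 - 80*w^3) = (l^2 + 11*l*w + 30*w^2)/(l^2 - 9*l*w + 20*w^2)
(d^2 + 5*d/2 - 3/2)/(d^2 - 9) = (d - 1/2)/(d - 3)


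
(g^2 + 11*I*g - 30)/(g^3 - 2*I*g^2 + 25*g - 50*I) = (g + 6*I)/(g^2 - 7*I*g - 10)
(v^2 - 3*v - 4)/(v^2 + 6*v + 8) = (v^2 - 3*v - 4)/(v^2 + 6*v + 8)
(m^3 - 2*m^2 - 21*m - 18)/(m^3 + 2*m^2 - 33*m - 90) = (m + 1)/(m + 5)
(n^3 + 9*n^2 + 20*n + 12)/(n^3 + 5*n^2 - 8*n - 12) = (n + 2)/(n - 2)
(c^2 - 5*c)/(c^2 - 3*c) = (c - 5)/(c - 3)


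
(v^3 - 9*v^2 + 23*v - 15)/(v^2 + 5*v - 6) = (v^2 - 8*v + 15)/(v + 6)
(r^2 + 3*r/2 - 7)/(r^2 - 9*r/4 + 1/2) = 2*(2*r + 7)/(4*r - 1)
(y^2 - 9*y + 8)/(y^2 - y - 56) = (y - 1)/(y + 7)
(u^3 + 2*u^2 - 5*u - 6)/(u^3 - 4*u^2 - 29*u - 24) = (u - 2)/(u - 8)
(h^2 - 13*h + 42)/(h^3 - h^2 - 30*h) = (h - 7)/(h*(h + 5))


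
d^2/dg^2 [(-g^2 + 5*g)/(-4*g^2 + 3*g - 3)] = 8*(-17*g^3 - 9*g^2 + 45*g - 9)/(64*g^6 - 144*g^5 + 252*g^4 - 243*g^3 + 189*g^2 - 81*g + 27)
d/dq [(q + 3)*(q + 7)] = 2*q + 10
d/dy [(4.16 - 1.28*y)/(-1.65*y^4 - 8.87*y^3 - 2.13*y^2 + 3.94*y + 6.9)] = (-6.336*y^4 + 4.7488*y^3 + 107.9712*y^2 + 17.7216*y - 25.2224)/(2.7225*y^8 + 29.271*y^7 + 85.7059*y^6 + 24.7842*y^5 - 88.1287*y^4 - 139.1904*y^3 - 13.8704*y^2 + 54.372*y + 47.61)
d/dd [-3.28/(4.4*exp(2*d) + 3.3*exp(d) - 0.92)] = (28.864*exp(d) + 10.824)*exp(d)/(4.4*exp(2*d) + 3.3*exp(d) - 0.92)^2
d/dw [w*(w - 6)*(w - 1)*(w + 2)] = 4*w^3 - 15*w^2 - 16*w + 12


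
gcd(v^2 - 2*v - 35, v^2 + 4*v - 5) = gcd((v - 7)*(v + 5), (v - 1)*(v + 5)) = v + 5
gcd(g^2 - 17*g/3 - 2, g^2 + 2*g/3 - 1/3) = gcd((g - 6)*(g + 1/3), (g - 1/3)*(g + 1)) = 1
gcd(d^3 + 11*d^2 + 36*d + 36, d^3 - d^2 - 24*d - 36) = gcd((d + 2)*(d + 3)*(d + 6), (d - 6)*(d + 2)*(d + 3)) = d^2 + 5*d + 6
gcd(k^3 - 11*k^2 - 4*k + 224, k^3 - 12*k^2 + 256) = k^2 - 4*k - 32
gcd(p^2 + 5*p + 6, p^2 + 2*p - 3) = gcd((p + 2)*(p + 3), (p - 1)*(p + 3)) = p + 3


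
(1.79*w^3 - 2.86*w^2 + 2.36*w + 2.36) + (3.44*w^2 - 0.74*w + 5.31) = 1.79*w^3 + 0.58*w^2 + 1.62*w + 7.67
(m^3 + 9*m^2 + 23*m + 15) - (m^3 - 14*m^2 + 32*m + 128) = 23*m^2 - 9*m - 113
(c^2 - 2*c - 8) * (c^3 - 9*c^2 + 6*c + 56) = c^5 - 11*c^4 + 16*c^3 + 116*c^2 - 160*c - 448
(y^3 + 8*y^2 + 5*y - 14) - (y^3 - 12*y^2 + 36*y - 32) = 20*y^2 - 31*y + 18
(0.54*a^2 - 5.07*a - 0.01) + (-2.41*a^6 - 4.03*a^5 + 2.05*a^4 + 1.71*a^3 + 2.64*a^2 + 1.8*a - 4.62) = -2.41*a^6 - 4.03*a^5 + 2.05*a^4 + 1.71*a^3 + 3.18*a^2 - 3.27*a - 4.63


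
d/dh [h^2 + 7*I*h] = 2*h + 7*I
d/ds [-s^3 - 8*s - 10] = -3*s^2 - 8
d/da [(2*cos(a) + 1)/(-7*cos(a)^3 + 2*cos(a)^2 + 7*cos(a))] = (-28*cos(a)^3 - 17*cos(a)^2 + 4*cos(a) + 7)*sin(a)/((7*sin(a)^2 + 2*cos(a))^2*cos(a)^2)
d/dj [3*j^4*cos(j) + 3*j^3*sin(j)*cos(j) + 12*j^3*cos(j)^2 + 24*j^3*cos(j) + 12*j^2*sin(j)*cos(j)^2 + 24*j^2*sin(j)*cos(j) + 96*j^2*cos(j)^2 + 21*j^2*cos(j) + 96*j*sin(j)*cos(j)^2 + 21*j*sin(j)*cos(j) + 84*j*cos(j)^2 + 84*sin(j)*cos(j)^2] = -3*j^4*sin(j) - 24*j^3*sin(j) - 12*j^3*sin(2*j) + 12*j^3*cos(j) + 3*j^3*cos(2*j) - 21*j^2*sin(j) - 183*j^2*sin(2*j)/2 + 75*j^2*cos(j) + 42*j^2*cos(2*j) + 9*j^2*cos(3*j) + 18*j^2 + 6*j*sin(j) - 60*j*sin(2*j) + 6*j*sin(3*j) + 66*j*cos(j) + 117*j*cos(2*j) + 72*j*cos(3*j) + 96*j + 24*sin(j) + 21*sin(2*j)/2 + 24*sin(3*j) + 21*cos(j) + 42*cos(2*j) + 63*cos(3*j) + 42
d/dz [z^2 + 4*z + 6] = 2*z + 4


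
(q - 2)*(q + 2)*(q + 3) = q^3 + 3*q^2 - 4*q - 12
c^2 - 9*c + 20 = (c - 5)*(c - 4)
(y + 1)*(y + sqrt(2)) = y^2 + y + sqrt(2)*y + sqrt(2)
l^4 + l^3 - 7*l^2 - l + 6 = (l - 2)*(l - 1)*(l + 1)*(l + 3)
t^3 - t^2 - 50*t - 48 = (t - 8)*(t + 1)*(t + 6)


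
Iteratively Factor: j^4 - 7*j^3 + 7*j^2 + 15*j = (j - 3)*(j^3 - 4*j^2 - 5*j) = (j - 3)*(j + 1)*(j^2 - 5*j) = (j - 5)*(j - 3)*(j + 1)*(j)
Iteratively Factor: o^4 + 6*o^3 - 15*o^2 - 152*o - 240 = (o + 4)*(o^3 + 2*o^2 - 23*o - 60) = (o + 3)*(o + 4)*(o^2 - o - 20) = (o - 5)*(o + 3)*(o + 4)*(o + 4)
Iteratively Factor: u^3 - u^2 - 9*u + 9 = (u - 3)*(u^2 + 2*u - 3) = (u - 3)*(u - 1)*(u + 3)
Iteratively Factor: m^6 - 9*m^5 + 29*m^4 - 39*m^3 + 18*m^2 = (m)*(m^5 - 9*m^4 + 29*m^3 - 39*m^2 + 18*m) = m*(m - 2)*(m^4 - 7*m^3 + 15*m^2 - 9*m) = m*(m - 2)*(m - 1)*(m^3 - 6*m^2 + 9*m) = m*(m - 3)*(m - 2)*(m - 1)*(m^2 - 3*m) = m^2*(m - 3)*(m - 2)*(m - 1)*(m - 3)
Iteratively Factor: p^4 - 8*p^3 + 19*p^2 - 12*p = (p - 4)*(p^3 - 4*p^2 + 3*p) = (p - 4)*(p - 1)*(p^2 - 3*p) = (p - 4)*(p - 3)*(p - 1)*(p)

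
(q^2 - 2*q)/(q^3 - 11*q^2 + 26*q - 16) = q/(q^2 - 9*q + 8)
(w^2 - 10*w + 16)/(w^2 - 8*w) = (w - 2)/w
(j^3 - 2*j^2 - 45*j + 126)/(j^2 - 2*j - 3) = (j^2 + j - 42)/(j + 1)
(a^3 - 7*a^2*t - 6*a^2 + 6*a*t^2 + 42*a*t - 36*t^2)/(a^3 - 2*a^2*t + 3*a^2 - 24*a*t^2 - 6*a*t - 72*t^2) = (a^2 - a*t - 6*a + 6*t)/(a^2 + 4*a*t + 3*a + 12*t)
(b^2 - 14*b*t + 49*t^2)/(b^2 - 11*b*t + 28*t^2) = (-b + 7*t)/(-b + 4*t)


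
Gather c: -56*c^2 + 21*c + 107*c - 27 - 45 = -56*c^2 + 128*c - 72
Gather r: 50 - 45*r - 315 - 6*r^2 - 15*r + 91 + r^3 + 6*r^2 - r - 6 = r^3 - 61*r - 180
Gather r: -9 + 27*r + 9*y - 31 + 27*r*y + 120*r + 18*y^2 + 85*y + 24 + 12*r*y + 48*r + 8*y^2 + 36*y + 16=r*(39*y + 195) + 26*y^2 + 130*y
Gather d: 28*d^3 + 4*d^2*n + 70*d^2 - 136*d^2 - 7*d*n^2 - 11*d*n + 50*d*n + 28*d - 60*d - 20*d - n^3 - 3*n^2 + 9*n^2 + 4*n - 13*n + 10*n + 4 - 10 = 28*d^3 + d^2*(4*n - 66) + d*(-7*n^2 + 39*n - 52) - n^3 + 6*n^2 + n - 6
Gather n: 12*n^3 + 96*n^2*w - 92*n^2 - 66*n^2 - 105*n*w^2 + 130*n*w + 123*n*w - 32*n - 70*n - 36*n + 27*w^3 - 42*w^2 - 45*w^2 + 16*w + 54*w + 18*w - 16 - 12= 12*n^3 + n^2*(96*w - 158) + n*(-105*w^2 + 253*w - 138) + 27*w^3 - 87*w^2 + 88*w - 28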